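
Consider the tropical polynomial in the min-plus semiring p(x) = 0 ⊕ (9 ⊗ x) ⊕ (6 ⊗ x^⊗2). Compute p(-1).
p(-1) = 0

A tropical monomial a ⊗ x^⊗i evaluates to a + i · x. Evaluating each term at x = -1:
  Term 0 contributes 0 + 0 · -1 = 0
  Term 1 contributes 9 + 1 · -1 = 8
  Term 2 contributes 6 + 2 · -1 = 4
p(-1) = ⊕ of these = min[0, 8, 4] = 0.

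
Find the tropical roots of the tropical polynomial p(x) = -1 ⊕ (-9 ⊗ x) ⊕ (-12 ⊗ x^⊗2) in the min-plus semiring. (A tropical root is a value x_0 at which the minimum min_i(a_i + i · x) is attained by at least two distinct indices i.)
Roots: {3, 8}

Each tropical root is a break point of the lower envelope of the lines y = a_i + i · x (there are 3 lines, with slopes 0, 1, ..., 2). Only the lines that attain the minimum somewhere contribute to roots; other lines are dominated. Here the surviving (envelope) indices are i = 2, i = 1, i = 0.
Intersections between consecutive envelope lines give the roots: for adjacent envelope indices i < j the intersection is x = (a_i − a_j) / (j − i). Reading off the sorted break points: {3, 8}.
Verification: at each break x_0, at least two indices attain the minimum of min_i(a_i + i · x_0).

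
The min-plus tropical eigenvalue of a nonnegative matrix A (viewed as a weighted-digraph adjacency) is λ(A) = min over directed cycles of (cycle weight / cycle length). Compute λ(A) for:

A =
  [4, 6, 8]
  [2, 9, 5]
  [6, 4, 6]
λ(A) = 4

Enumerate directed cycles and compute their means (weight / length). Sample:
  cycle 0 → 0: weight = 4, length = 1, mean = 4/1 ≈ 4.000
  cycle 1 → 1: weight = 9, length = 1, mean = 9/1 ≈ 9.000
  cycle 2 → 2: weight = 6, length = 1, mean = 6/1 ≈ 6.000
  cycle 0 → 1 → 0: weight = 8, length = 2, mean = 8/2 ≈ 4.000
  cycle 0 → 2 → 0: weight = 14, length = 2, mean = 14/2 ≈ 7.000
  cycle 1 → 0 → 1: weight = 8, length = 2, mean = 8/2 ≈ 4.000
Minimum mean = 4.000, attained e.g. along the cycle 0 → 0 with weight 4 and length 1. So λ(A) = 4/1 = 4.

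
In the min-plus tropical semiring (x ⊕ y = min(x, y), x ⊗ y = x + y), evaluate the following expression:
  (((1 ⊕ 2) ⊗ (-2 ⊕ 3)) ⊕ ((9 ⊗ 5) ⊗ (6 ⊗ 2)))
(((1 ⊕ 2) ⊗ (-2 ⊕ 3)) ⊕ ((9 ⊗ 5) ⊗ (6 ⊗ 2))) = -1

Expand innermost to outermost. Recall ⊕ takes the minimum of its arguments and ⊗ takes their sum. Working out the expression (((1 ⊕ 2) ⊗ (-2 ⊕ 3)) ⊕ ((9 ⊗ 5) ⊗ (6 ⊗ 2))) gives -1.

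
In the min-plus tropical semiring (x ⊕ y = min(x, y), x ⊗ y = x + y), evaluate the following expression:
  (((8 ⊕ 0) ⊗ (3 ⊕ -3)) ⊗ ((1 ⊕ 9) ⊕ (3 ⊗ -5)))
(((8 ⊕ 0) ⊗ (3 ⊕ -3)) ⊗ ((1 ⊕ 9) ⊕ (3 ⊗ -5))) = -5

Expand innermost to outermost. Recall ⊕ takes the minimum of its arguments and ⊗ takes their sum. Working out the expression (((8 ⊕ 0) ⊗ (3 ⊕ -3)) ⊗ ((1 ⊕ 9) ⊕ (3 ⊗ -5))) gives -5.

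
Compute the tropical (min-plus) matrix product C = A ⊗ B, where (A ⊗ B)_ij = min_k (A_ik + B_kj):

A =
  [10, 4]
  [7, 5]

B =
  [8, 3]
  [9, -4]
A ⊗ B =
  [13, 0]
  [14, 1]

Apply the min-plus product entry-by-entry:
  C[0][0] = min over k of (A[0][0] + B[0][0] = 10 + 8 = 18, A[0][1] + B[1][0] = 4 + 9 = 13) = 13 (attained at k = 1)
  C[0][1] = min over k of (A[0][0] + B[0][1] = 10 + 3 = 13, A[0][1] + B[1][1] = 4 + -4 = 0) = 0 (attained at k = 1)
  C[1][0] = min over k of (A[1][0] + B[0][0] = 7 + 8 = 15, A[1][1] + B[1][0] = 5 + 9 = 14) = 14 (attained at k = 1)
  C[1][1] = min over k of (A[1][0] + B[0][1] = 7 + 3 = 10, A[1][1] + B[1][1] = 5 + -4 = 1) = 1 (attained at k = 1)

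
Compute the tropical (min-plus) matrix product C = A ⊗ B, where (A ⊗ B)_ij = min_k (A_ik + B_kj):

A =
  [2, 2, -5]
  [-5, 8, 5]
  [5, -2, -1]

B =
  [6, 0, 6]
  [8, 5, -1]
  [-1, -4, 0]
A ⊗ B =
  [-6, -9, -5]
  [1, -5, 1]
  [-2, -5, -3]

Apply the min-plus product entry-by-entry:
  C[0][0] = min over k of (A[0][0] + B[0][0] = 2 + 6 = 8, A[0][1] + B[1][0] = 2 + 8 = 10, A[0][2] + B[2][0] = -5 + -1 = -6) = -6 (attained at k = 2)
  C[0][1] = min over k of (A[0][0] + B[0][1] = 2 + 0 = 2, A[0][1] + B[1][1] = 2 + 5 = 7, A[0][2] + B[2][1] = -5 + -4 = -9) = -9 (attained at k = 2)
  C[0][2] = min over k of (A[0][0] + B[0][2] = 2 + 6 = 8, A[0][1] + B[1][2] = 2 + -1 = 1, A[0][2] + B[2][2] = -5 + 0 = -5) = -5 (attained at k = 2)
  C[1][0] = min over k of (A[1][0] + B[0][0] = -5 + 6 = 1, A[1][1] + B[1][0] = 8 + 8 = 16, A[1][2] + B[2][0] = 5 + -1 = 4) = 1 (attained at k = 0)
  C[1][1] = min over k of (A[1][0] + B[0][1] = -5 + 0 = -5, A[1][1] + B[1][1] = 8 + 5 = 13, A[1][2] + B[2][1] = 5 + -4 = 1) = -5 (attained at k = 0)
  C[1][2] = min over k of (A[1][0] + B[0][2] = -5 + 6 = 1, A[1][1] + B[1][2] = 8 + -1 = 7, A[1][2] + B[2][2] = 5 + 0 = 5) = 1 (attained at k = 0)
  C[2][0] = min over k of (A[2][0] + B[0][0] = 5 + 6 = 11, A[2][1] + B[1][0] = -2 + 8 = 6, A[2][2] + B[2][0] = -1 + -1 = -2) = -2 (attained at k = 2)
  C[2][1] = min over k of (A[2][0] + B[0][1] = 5 + 0 = 5, A[2][1] + B[1][1] = -2 + 5 = 3, A[2][2] + B[2][1] = -1 + -4 = -5) = -5 (attained at k = 2)
  C[2][2] = min over k of (A[2][0] + B[0][2] = 5 + 6 = 11, A[2][1] + B[1][2] = -2 + -1 = -3, A[2][2] + B[2][2] = -1 + 0 = -1) = -3 (attained at k = 1)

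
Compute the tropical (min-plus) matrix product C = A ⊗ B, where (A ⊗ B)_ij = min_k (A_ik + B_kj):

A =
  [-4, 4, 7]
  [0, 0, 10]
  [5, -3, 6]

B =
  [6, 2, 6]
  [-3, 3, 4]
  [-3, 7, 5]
A ⊗ B =
  [1, -2, 2]
  [-3, 2, 4]
  [-6, 0, 1]

Apply the min-plus product entry-by-entry:
  C[0][0] = min over k of (A[0][0] + B[0][0] = -4 + 6 = 2, A[0][1] + B[1][0] = 4 + -3 = 1, A[0][2] + B[2][0] = 7 + -3 = 4) = 1 (attained at k = 1)
  C[0][1] = min over k of (A[0][0] + B[0][1] = -4 + 2 = -2, A[0][1] + B[1][1] = 4 + 3 = 7, A[0][2] + B[2][1] = 7 + 7 = 14) = -2 (attained at k = 0)
  C[0][2] = min over k of (A[0][0] + B[0][2] = -4 + 6 = 2, A[0][1] + B[1][2] = 4 + 4 = 8, A[0][2] + B[2][2] = 7 + 5 = 12) = 2 (attained at k = 0)
  C[1][0] = min over k of (A[1][0] + B[0][0] = 0 + 6 = 6, A[1][1] + B[1][0] = 0 + -3 = -3, A[1][2] + B[2][0] = 10 + -3 = 7) = -3 (attained at k = 1)
  C[1][1] = min over k of (A[1][0] + B[0][1] = 0 + 2 = 2, A[1][1] + B[1][1] = 0 + 3 = 3, A[1][2] + B[2][1] = 10 + 7 = 17) = 2 (attained at k = 0)
  C[1][2] = min over k of (A[1][0] + B[0][2] = 0 + 6 = 6, A[1][1] + B[1][2] = 0 + 4 = 4, A[1][2] + B[2][2] = 10 + 5 = 15) = 4 (attained at k = 1)
  C[2][0] = min over k of (A[2][0] + B[0][0] = 5 + 6 = 11, A[2][1] + B[1][0] = -3 + -3 = -6, A[2][2] + B[2][0] = 6 + -3 = 3) = -6 (attained at k = 1)
  C[2][1] = min over k of (A[2][0] + B[0][1] = 5 + 2 = 7, A[2][1] + B[1][1] = -3 + 3 = 0, A[2][2] + B[2][1] = 6 + 7 = 13) = 0 (attained at k = 1)
  C[2][2] = min over k of (A[2][0] + B[0][2] = 5 + 6 = 11, A[2][1] + B[1][2] = -3 + 4 = 1, A[2][2] + B[2][2] = 6 + 5 = 11) = 1 (attained at k = 1)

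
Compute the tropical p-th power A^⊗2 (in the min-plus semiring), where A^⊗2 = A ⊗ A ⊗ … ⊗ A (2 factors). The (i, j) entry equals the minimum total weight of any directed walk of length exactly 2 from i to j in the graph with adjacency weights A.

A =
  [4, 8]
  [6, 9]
A^⊗2 =
  [8, 12]
  [10, 14]

Each entry (A^⊗2)_ij equals the minimum over all length-2 walks i = v_0 → v_1 → … → v_2 = j of Σ_t A[v_t][v_{t+1}]. For example, for (i, j) = (0, 1) we minimise over 2 possible intermediate vertex sequences; the minimum is 12, attained along the walk 0 → 0 → 1.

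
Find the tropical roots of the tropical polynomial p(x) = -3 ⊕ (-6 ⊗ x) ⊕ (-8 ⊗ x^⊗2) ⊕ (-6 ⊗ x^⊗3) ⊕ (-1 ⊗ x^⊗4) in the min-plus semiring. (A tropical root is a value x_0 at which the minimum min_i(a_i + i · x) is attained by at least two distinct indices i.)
Roots: {-5, -2, 2, 3}

Each tropical root is a break point of the lower envelope of the lines y = a_i + i · x (there are 5 lines, with slopes 0, 1, ..., 4). Only the lines that attain the minimum somewhere contribute to roots; other lines are dominated. Here the surviving (envelope) indices are i = 4, i = 3, i = 2, i = 1, i = 0.
Intersections between consecutive envelope lines give the roots: for adjacent envelope indices i < j the intersection is x = (a_i − a_j) / (j − i). Reading off the sorted break points: {-5, -2, 2, 3}.
Verification: at each break x_0, at least two indices attain the minimum of min_i(a_i + i · x_0).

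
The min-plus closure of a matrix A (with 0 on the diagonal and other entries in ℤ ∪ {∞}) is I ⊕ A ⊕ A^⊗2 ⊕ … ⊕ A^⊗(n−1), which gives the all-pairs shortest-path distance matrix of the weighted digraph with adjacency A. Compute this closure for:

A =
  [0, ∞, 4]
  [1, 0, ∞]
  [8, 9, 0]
Closure =
  [0, 13, 4]
  [1, 0, 5]
  [8, 9, 0]

This is the Floyd-Warshall all-pairs shortest-path computation. For each intermediate vertex k = 0, 1, …, 2, update dist[i][j] ← min(dist[i][j], dist[i][k] + dist[k][j]). The final matrix gives, for each (i, j), the minimum total weight of any directed path from i to j (possibly empty when i = j).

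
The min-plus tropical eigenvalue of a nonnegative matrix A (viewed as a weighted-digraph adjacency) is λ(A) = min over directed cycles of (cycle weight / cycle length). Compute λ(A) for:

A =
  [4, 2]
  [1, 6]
λ(A) = 3/2

Enumerate directed cycles and compute their means (weight / length). Sample:
  cycle 0 → 0: weight = 4, length = 1, mean = 4/1 ≈ 4.000
  cycle 1 → 1: weight = 6, length = 1, mean = 6/1 ≈ 6.000
  cycle 0 → 1 → 0: weight = 3, length = 2, mean = 3/2 ≈ 1.500
  cycle 1 → 0 → 1: weight = 3, length = 2, mean = 3/2 ≈ 1.500
Minimum mean = 1.500, attained e.g. along the cycle 0 → 1 → 0 with weight 3 and length 2. So λ(A) = 3/2 = 3/2.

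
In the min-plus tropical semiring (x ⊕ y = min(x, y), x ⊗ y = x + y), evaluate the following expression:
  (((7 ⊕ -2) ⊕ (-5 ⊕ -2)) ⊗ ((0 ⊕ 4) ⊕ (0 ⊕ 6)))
(((7 ⊕ -2) ⊕ (-5 ⊕ -2)) ⊗ ((0 ⊕ 4) ⊕ (0 ⊕ 6))) = -5

Expand innermost to outermost. Recall ⊕ takes the minimum of its arguments and ⊗ takes their sum. Working out the expression (((7 ⊕ -2) ⊕ (-5 ⊕ -2)) ⊗ ((0 ⊕ 4) ⊕ (0 ⊕ 6))) gives -5.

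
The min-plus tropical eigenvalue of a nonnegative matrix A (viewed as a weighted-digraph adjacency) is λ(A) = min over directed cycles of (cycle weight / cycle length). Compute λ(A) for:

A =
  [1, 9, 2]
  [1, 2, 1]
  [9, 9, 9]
λ(A) = 1

Enumerate directed cycles and compute their means (weight / length). Sample:
  cycle 0 → 0: weight = 1, length = 1, mean = 1/1 ≈ 1.000
  cycle 1 → 1: weight = 2, length = 1, mean = 2/1 ≈ 2.000
  cycle 2 → 2: weight = 9, length = 1, mean = 9/1 ≈ 9.000
  cycle 0 → 1 → 0: weight = 10, length = 2, mean = 10/2 ≈ 5.000
  cycle 0 → 2 → 0: weight = 11, length = 2, mean = 11/2 ≈ 5.500
  cycle 1 → 0 → 1: weight = 10, length = 2, mean = 10/2 ≈ 5.000
Minimum mean = 1.000, attained e.g. along the cycle 0 → 0 with weight 1 and length 1. So λ(A) = 1/1 = 1.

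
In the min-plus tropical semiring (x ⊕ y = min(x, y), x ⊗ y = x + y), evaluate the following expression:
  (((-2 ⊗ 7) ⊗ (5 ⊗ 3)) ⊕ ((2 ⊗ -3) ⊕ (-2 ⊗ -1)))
(((-2 ⊗ 7) ⊗ (5 ⊗ 3)) ⊕ ((2 ⊗ -3) ⊕ (-2 ⊗ -1))) = -3

Expand innermost to outermost. Recall ⊕ takes the minimum of its arguments and ⊗ takes their sum. Working out the expression (((-2 ⊗ 7) ⊗ (5 ⊗ 3)) ⊕ ((2 ⊗ -3) ⊕ (-2 ⊗ -1))) gives -3.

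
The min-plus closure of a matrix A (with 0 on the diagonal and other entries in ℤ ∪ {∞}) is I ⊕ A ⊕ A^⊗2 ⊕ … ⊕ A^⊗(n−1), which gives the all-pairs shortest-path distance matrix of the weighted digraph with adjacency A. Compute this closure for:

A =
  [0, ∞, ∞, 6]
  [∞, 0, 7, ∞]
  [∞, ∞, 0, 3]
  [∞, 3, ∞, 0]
Closure =
  [0, 9, 16, 6]
  [∞, 0, 7, 10]
  [∞, 6, 0, 3]
  [∞, 3, 10, 0]

This is the Floyd-Warshall all-pairs shortest-path computation. For each intermediate vertex k = 0, 1, …, 3, update dist[i][j] ← min(dist[i][j], dist[i][k] + dist[k][j]). The final matrix gives, for each (i, j), the minimum total weight of any directed path from i to j (possibly empty when i = j).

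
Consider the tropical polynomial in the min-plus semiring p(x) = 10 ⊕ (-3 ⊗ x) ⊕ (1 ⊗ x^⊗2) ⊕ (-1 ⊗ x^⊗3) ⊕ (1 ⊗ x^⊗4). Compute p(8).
p(8) = 5

A tropical monomial a ⊗ x^⊗i evaluates to a + i · x. Evaluating each term at x = 8:
  Term 0 contributes 10 + 0 · 8 = 10
  Term 1 contributes -3 + 1 · 8 = 5
  Term 2 contributes 1 + 2 · 8 = 17
  Term 3 contributes -1 + 3 · 8 = 23
  Term 4 contributes 1 + 4 · 8 = 33
p(8) = ⊕ of these = min[10, 5, 17, 23, 33] = 5.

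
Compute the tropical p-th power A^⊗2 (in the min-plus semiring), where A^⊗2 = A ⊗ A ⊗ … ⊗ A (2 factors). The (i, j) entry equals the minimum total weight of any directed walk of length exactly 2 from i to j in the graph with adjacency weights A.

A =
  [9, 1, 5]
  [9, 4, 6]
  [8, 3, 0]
A^⊗2 =
  [10, 5, 5]
  [13, 8, 6]
  [8, 3, 0]

Each entry (A^⊗2)_ij equals the minimum over all length-2 walks i = v_0 → v_1 → … → v_2 = j of Σ_t A[v_t][v_{t+1}]. For example, for (i, j) = (0, 2) we minimise over 3 possible intermediate vertex sequences; the minimum is 5, attained along the walk 0 → 2 → 2.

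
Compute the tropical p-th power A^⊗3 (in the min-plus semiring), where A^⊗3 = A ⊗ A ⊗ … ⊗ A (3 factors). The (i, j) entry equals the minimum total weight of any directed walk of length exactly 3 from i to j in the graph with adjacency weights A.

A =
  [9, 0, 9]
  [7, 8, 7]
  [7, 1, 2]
A^⊗3 =
  [14, 7, 9]
  [14, 10, 11]
  [10, 5, 6]

Each entry (A^⊗3)_ij equals the minimum over all length-3 walks i = v_0 → v_1 → … → v_3 = j of Σ_t A[v_t][v_{t+1}]. For example, for (i, j) = (0, 2) we minimise over 9 possible intermediate vertex sequences; the minimum is 9, attained along the walk 0 → 1 → 2 → 2.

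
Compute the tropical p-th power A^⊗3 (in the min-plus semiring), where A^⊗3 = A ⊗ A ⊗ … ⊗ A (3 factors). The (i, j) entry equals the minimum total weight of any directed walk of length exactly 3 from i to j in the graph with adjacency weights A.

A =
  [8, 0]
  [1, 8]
A^⊗3 =
  [9, 1]
  [2, 9]

Each entry (A^⊗3)_ij equals the minimum over all length-3 walks i = v_0 → v_1 → … → v_3 = j of Σ_t A[v_t][v_{t+1}]. For example, for (i, j) = (0, 1) we minimise over 4 possible intermediate vertex sequences; the minimum is 1, attained along the walk 0 → 1 → 0 → 1.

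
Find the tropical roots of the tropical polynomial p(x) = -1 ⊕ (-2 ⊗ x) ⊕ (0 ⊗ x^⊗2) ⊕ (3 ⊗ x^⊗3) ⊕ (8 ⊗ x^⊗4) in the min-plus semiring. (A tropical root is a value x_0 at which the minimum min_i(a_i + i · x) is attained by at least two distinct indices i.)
Roots: {-5, -3, -2, 1}

Each tropical root is a break point of the lower envelope of the lines y = a_i + i · x (there are 5 lines, with slopes 0, 1, ..., 4). Only the lines that attain the minimum somewhere contribute to roots; other lines are dominated. Here the surviving (envelope) indices are i = 4, i = 3, i = 2, i = 1, i = 0.
Intersections between consecutive envelope lines give the roots: for adjacent envelope indices i < j the intersection is x = (a_i − a_j) / (j − i). Reading off the sorted break points: {-5, -3, -2, 1}.
Verification: at each break x_0, at least two indices attain the minimum of min_i(a_i + i · x_0).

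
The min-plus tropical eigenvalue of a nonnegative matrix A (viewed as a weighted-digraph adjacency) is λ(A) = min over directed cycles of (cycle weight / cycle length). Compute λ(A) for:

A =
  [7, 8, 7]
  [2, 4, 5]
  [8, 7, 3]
λ(A) = 3

Enumerate directed cycles and compute their means (weight / length). Sample:
  cycle 0 → 0: weight = 7, length = 1, mean = 7/1 ≈ 7.000
  cycle 1 → 1: weight = 4, length = 1, mean = 4/1 ≈ 4.000
  cycle 2 → 2: weight = 3, length = 1, mean = 3/1 ≈ 3.000
  cycle 0 → 1 → 0: weight = 10, length = 2, mean = 10/2 ≈ 5.000
  cycle 0 → 2 → 0: weight = 15, length = 2, mean = 15/2 ≈ 7.500
  cycle 1 → 0 → 1: weight = 10, length = 2, mean = 10/2 ≈ 5.000
Minimum mean = 3.000, attained e.g. along the cycle 2 → 2 with weight 3 and length 1. So λ(A) = 3/1 = 3.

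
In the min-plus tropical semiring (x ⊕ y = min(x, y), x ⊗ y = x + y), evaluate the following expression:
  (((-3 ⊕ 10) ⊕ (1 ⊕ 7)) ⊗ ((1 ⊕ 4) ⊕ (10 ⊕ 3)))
(((-3 ⊕ 10) ⊕ (1 ⊕ 7)) ⊗ ((1 ⊕ 4) ⊕ (10 ⊕ 3))) = -2

Expand innermost to outermost. Recall ⊕ takes the minimum of its arguments and ⊗ takes their sum. Working out the expression (((-3 ⊕ 10) ⊕ (1 ⊕ 7)) ⊗ ((1 ⊕ 4) ⊕ (10 ⊕ 3))) gives -2.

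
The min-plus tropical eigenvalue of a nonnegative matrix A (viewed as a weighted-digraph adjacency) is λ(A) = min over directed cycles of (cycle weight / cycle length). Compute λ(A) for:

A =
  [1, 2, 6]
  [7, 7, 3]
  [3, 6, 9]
λ(A) = 1

Enumerate directed cycles and compute their means (weight / length). Sample:
  cycle 0 → 0: weight = 1, length = 1, mean = 1/1 ≈ 1.000
  cycle 1 → 1: weight = 7, length = 1, mean = 7/1 ≈ 7.000
  cycle 2 → 2: weight = 9, length = 1, mean = 9/1 ≈ 9.000
  cycle 0 → 1 → 0: weight = 9, length = 2, mean = 9/2 ≈ 4.500
  cycle 0 → 2 → 0: weight = 9, length = 2, mean = 9/2 ≈ 4.500
  cycle 1 → 0 → 1: weight = 9, length = 2, mean = 9/2 ≈ 4.500
Minimum mean = 1.000, attained e.g. along the cycle 0 → 0 with weight 1 and length 1. So λ(A) = 1/1 = 1.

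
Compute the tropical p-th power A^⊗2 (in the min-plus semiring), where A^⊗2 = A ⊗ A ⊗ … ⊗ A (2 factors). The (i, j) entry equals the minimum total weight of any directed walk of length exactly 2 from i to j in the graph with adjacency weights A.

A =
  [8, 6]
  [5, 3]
A^⊗2 =
  [11, 9]
  [8, 6]

Each entry (A^⊗2)_ij equals the minimum over all length-2 walks i = v_0 → v_1 → … → v_2 = j of Σ_t A[v_t][v_{t+1}]. For example, for (i, j) = (0, 1) we minimise over 2 possible intermediate vertex sequences; the minimum is 9, attained along the walk 0 → 1 → 1.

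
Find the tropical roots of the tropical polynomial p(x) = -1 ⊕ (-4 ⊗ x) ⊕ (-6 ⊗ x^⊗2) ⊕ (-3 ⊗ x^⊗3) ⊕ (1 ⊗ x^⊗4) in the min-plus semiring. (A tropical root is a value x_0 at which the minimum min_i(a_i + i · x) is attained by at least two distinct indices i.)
Roots: {-4, -3, 2, 3}

Each tropical root is a break point of the lower envelope of the lines y = a_i + i · x (there are 5 lines, with slopes 0, 1, ..., 4). Only the lines that attain the minimum somewhere contribute to roots; other lines are dominated. Here the surviving (envelope) indices are i = 4, i = 3, i = 2, i = 1, i = 0.
Intersections between consecutive envelope lines give the roots: for adjacent envelope indices i < j the intersection is x = (a_i − a_j) / (j − i). Reading off the sorted break points: {-4, -3, 2, 3}.
Verification: at each break x_0, at least two indices attain the minimum of min_i(a_i + i · x_0).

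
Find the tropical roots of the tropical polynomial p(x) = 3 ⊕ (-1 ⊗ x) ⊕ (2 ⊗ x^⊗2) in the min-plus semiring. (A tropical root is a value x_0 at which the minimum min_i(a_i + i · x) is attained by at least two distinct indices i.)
Roots: {-3, 4}

Each tropical root is a break point of the lower envelope of the lines y = a_i + i · x (there are 3 lines, with slopes 0, 1, ..., 2). Only the lines that attain the minimum somewhere contribute to roots; other lines are dominated. Here the surviving (envelope) indices are i = 2, i = 1, i = 0.
Intersections between consecutive envelope lines give the roots: for adjacent envelope indices i < j the intersection is x = (a_i − a_j) / (j − i). Reading off the sorted break points: {-3, 4}.
Verification: at each break x_0, at least two indices attain the minimum of min_i(a_i + i · x_0).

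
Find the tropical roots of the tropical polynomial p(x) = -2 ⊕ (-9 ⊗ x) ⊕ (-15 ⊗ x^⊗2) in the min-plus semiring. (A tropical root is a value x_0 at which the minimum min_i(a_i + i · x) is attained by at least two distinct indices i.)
Roots: {6, 7}

Each tropical root is a break point of the lower envelope of the lines y = a_i + i · x (there are 3 lines, with slopes 0, 1, ..., 2). Only the lines that attain the minimum somewhere contribute to roots; other lines are dominated. Here the surviving (envelope) indices are i = 2, i = 1, i = 0.
Intersections between consecutive envelope lines give the roots: for adjacent envelope indices i < j the intersection is x = (a_i − a_j) / (j − i). Reading off the sorted break points: {6, 7}.
Verification: at each break x_0, at least two indices attain the minimum of min_i(a_i + i · x_0).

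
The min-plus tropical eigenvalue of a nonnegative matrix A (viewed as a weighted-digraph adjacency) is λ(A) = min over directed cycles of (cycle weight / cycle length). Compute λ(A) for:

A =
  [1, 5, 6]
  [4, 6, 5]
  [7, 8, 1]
λ(A) = 1

Enumerate directed cycles and compute their means (weight / length). Sample:
  cycle 0 → 0: weight = 1, length = 1, mean = 1/1 ≈ 1.000
  cycle 1 → 1: weight = 6, length = 1, mean = 6/1 ≈ 6.000
  cycle 2 → 2: weight = 1, length = 1, mean = 1/1 ≈ 1.000
  cycle 0 → 1 → 0: weight = 9, length = 2, mean = 9/2 ≈ 4.500
  cycle 0 → 2 → 0: weight = 13, length = 2, mean = 13/2 ≈ 6.500
  cycle 1 → 0 → 1: weight = 9, length = 2, mean = 9/2 ≈ 4.500
Minimum mean = 1.000, attained e.g. along the cycle 0 → 0 with weight 1 and length 1. So λ(A) = 1/1 = 1.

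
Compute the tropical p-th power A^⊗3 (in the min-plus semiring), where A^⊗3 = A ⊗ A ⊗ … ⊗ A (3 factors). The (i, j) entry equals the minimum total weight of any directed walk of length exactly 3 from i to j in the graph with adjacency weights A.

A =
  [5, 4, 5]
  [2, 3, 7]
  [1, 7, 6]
A^⊗3 =
  [9, 10, 11]
  [8, 9, 10]
  [7, 8, 11]

Each entry (A^⊗3)_ij equals the minimum over all length-3 walks i = v_0 → v_1 → … → v_3 = j of Σ_t A[v_t][v_{t+1}]. For example, for (i, j) = (0, 2) we minimise over 9 possible intermediate vertex sequences; the minimum is 11, attained along the walk 0 → 1 → 0 → 2.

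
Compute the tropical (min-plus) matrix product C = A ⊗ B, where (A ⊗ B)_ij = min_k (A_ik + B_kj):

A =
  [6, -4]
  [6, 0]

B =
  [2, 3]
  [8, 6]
A ⊗ B =
  [4, 2]
  [8, 6]

Apply the min-plus product entry-by-entry:
  C[0][0] = min over k of (A[0][0] + B[0][0] = 6 + 2 = 8, A[0][1] + B[1][0] = -4 + 8 = 4) = 4 (attained at k = 1)
  C[0][1] = min over k of (A[0][0] + B[0][1] = 6 + 3 = 9, A[0][1] + B[1][1] = -4 + 6 = 2) = 2 (attained at k = 1)
  C[1][0] = min over k of (A[1][0] + B[0][0] = 6 + 2 = 8, A[1][1] + B[1][0] = 0 + 8 = 8) = 8 (attained at k = 0)
  C[1][1] = min over k of (A[1][0] + B[0][1] = 6 + 3 = 9, A[1][1] + B[1][1] = 0 + 6 = 6) = 6 (attained at k = 1)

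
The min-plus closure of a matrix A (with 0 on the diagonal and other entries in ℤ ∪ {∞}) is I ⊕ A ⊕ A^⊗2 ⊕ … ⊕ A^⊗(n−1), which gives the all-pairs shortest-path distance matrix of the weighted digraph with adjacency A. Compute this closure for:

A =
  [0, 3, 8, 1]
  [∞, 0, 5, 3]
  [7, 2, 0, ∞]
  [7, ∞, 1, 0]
Closure =
  [0, 3, 2, 1]
  [10, 0, 4, 3]
  [7, 2, 0, 5]
  [7, 3, 1, 0]

This is the Floyd-Warshall all-pairs shortest-path computation. For each intermediate vertex k = 0, 1, …, 3, update dist[i][j] ← min(dist[i][j], dist[i][k] + dist[k][j]). The final matrix gives, for each (i, j), the minimum total weight of any directed path from i to j (possibly empty when i = j).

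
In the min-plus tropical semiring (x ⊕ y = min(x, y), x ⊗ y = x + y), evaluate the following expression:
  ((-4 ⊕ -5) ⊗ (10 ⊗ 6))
((-4 ⊕ -5) ⊗ (10 ⊗ 6)) = 11

Expand innermost to outermost. Recall ⊕ takes the minimum of its arguments and ⊗ takes their sum. Working out the expression ((-4 ⊕ -5) ⊗ (10 ⊗ 6)) gives 11.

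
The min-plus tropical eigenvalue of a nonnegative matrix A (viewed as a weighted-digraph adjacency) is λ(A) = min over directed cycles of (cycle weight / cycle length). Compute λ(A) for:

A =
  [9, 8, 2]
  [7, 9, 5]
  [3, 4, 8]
λ(A) = 5/2

Enumerate directed cycles and compute their means (weight / length). Sample:
  cycle 0 → 0: weight = 9, length = 1, mean = 9/1 ≈ 9.000
  cycle 1 → 1: weight = 9, length = 1, mean = 9/1 ≈ 9.000
  cycle 2 → 2: weight = 8, length = 1, mean = 8/1 ≈ 8.000
  cycle 0 → 1 → 0: weight = 15, length = 2, mean = 15/2 ≈ 7.500
  cycle 0 → 2 → 0: weight = 5, length = 2, mean = 5/2 ≈ 2.500
  cycle 1 → 0 → 1: weight = 15, length = 2, mean = 15/2 ≈ 7.500
Minimum mean = 2.500, attained e.g. along the cycle 0 → 2 → 0 with weight 5 and length 2. So λ(A) = 5/2 = 5/2.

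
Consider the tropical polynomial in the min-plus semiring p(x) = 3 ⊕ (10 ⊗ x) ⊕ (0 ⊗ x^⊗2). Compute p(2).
p(2) = 3

A tropical monomial a ⊗ x^⊗i evaluates to a + i · x. Evaluating each term at x = 2:
  Term 0 contributes 3 + 0 · 2 = 3
  Term 1 contributes 10 + 1 · 2 = 12
  Term 2 contributes 0 + 2 · 2 = 4
p(2) = ⊕ of these = min[3, 12, 4] = 3.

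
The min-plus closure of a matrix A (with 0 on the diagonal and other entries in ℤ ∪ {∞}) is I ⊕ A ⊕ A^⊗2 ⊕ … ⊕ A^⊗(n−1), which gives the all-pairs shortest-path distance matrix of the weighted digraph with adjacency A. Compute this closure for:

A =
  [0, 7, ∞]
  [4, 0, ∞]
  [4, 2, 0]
Closure =
  [0, 7, ∞]
  [4, 0, ∞]
  [4, 2, 0]

This is the Floyd-Warshall all-pairs shortest-path computation. For each intermediate vertex k = 0, 1, …, 2, update dist[i][j] ← min(dist[i][j], dist[i][k] + dist[k][j]). The final matrix gives, for each (i, j), the minimum total weight of any directed path from i to j (possibly empty when i = j).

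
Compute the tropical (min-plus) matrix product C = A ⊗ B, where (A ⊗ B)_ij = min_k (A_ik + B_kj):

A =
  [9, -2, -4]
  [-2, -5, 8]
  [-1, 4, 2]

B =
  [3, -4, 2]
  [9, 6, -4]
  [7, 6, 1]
A ⊗ B =
  [3, 2, -6]
  [1, -6, -9]
  [2, -5, 0]

Apply the min-plus product entry-by-entry:
  C[0][0] = min over k of (A[0][0] + B[0][0] = 9 + 3 = 12, A[0][1] + B[1][0] = -2 + 9 = 7, A[0][2] + B[2][0] = -4 + 7 = 3) = 3 (attained at k = 2)
  C[0][1] = min over k of (A[0][0] + B[0][1] = 9 + -4 = 5, A[0][1] + B[1][1] = -2 + 6 = 4, A[0][2] + B[2][1] = -4 + 6 = 2) = 2 (attained at k = 2)
  C[0][2] = min over k of (A[0][0] + B[0][2] = 9 + 2 = 11, A[0][1] + B[1][2] = -2 + -4 = -6, A[0][2] + B[2][2] = -4 + 1 = -3) = -6 (attained at k = 1)
  C[1][0] = min over k of (A[1][0] + B[0][0] = -2 + 3 = 1, A[1][1] + B[1][0] = -5 + 9 = 4, A[1][2] + B[2][0] = 8 + 7 = 15) = 1 (attained at k = 0)
  C[1][1] = min over k of (A[1][0] + B[0][1] = -2 + -4 = -6, A[1][1] + B[1][1] = -5 + 6 = 1, A[1][2] + B[2][1] = 8 + 6 = 14) = -6 (attained at k = 0)
  C[1][2] = min over k of (A[1][0] + B[0][2] = -2 + 2 = 0, A[1][1] + B[1][2] = -5 + -4 = -9, A[1][2] + B[2][2] = 8 + 1 = 9) = -9 (attained at k = 1)
  C[2][0] = min over k of (A[2][0] + B[0][0] = -1 + 3 = 2, A[2][1] + B[1][0] = 4 + 9 = 13, A[2][2] + B[2][0] = 2 + 7 = 9) = 2 (attained at k = 0)
  C[2][1] = min over k of (A[2][0] + B[0][1] = -1 + -4 = -5, A[2][1] + B[1][1] = 4 + 6 = 10, A[2][2] + B[2][1] = 2 + 6 = 8) = -5 (attained at k = 0)
  C[2][2] = min over k of (A[2][0] + B[0][2] = -1 + 2 = 1, A[2][1] + B[1][2] = 4 + -4 = 0, A[2][2] + B[2][2] = 2 + 1 = 3) = 0 (attained at k = 1)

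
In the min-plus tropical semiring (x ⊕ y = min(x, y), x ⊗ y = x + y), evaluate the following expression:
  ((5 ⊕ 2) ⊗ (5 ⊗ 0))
((5 ⊕ 2) ⊗ (5 ⊗ 0)) = 7

Expand innermost to outermost. Recall ⊕ takes the minimum of its arguments and ⊗ takes their sum. Working out the expression ((5 ⊕ 2) ⊗ (5 ⊗ 0)) gives 7.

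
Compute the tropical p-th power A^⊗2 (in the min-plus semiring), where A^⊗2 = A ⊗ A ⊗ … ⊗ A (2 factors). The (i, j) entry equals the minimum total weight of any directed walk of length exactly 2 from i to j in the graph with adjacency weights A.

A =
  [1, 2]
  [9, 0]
A^⊗2 =
  [2, 2]
  [9, 0]

Each entry (A^⊗2)_ij equals the minimum over all length-2 walks i = v_0 → v_1 → … → v_2 = j of Σ_t A[v_t][v_{t+1}]. For example, for (i, j) = (0, 1) we minimise over 2 possible intermediate vertex sequences; the minimum is 2, attained along the walk 0 → 1 → 1.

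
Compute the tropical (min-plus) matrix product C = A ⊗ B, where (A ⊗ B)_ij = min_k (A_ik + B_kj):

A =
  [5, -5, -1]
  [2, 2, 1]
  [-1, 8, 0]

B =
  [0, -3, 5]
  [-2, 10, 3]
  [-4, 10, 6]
A ⊗ B =
  [-7, 2, -2]
  [-3, -1, 5]
  [-4, -4, 4]

Apply the min-plus product entry-by-entry:
  C[0][0] = min over k of (A[0][0] + B[0][0] = 5 + 0 = 5, A[0][1] + B[1][0] = -5 + -2 = -7, A[0][2] + B[2][0] = -1 + -4 = -5) = -7 (attained at k = 1)
  C[0][1] = min over k of (A[0][0] + B[0][1] = 5 + -3 = 2, A[0][1] + B[1][1] = -5 + 10 = 5, A[0][2] + B[2][1] = -1 + 10 = 9) = 2 (attained at k = 0)
  C[0][2] = min over k of (A[0][0] + B[0][2] = 5 + 5 = 10, A[0][1] + B[1][2] = -5 + 3 = -2, A[0][2] + B[2][2] = -1 + 6 = 5) = -2 (attained at k = 1)
  C[1][0] = min over k of (A[1][0] + B[0][0] = 2 + 0 = 2, A[1][1] + B[1][0] = 2 + -2 = 0, A[1][2] + B[2][0] = 1 + -4 = -3) = -3 (attained at k = 2)
  C[1][1] = min over k of (A[1][0] + B[0][1] = 2 + -3 = -1, A[1][1] + B[1][1] = 2 + 10 = 12, A[1][2] + B[2][1] = 1 + 10 = 11) = -1 (attained at k = 0)
  C[1][2] = min over k of (A[1][0] + B[0][2] = 2 + 5 = 7, A[1][1] + B[1][2] = 2 + 3 = 5, A[1][2] + B[2][2] = 1 + 6 = 7) = 5 (attained at k = 1)
  C[2][0] = min over k of (A[2][0] + B[0][0] = -1 + 0 = -1, A[2][1] + B[1][0] = 8 + -2 = 6, A[2][2] + B[2][0] = 0 + -4 = -4) = -4 (attained at k = 2)
  C[2][1] = min over k of (A[2][0] + B[0][1] = -1 + -3 = -4, A[2][1] + B[1][1] = 8 + 10 = 18, A[2][2] + B[2][1] = 0 + 10 = 10) = -4 (attained at k = 0)
  C[2][2] = min over k of (A[2][0] + B[0][2] = -1 + 5 = 4, A[2][1] + B[1][2] = 8 + 3 = 11, A[2][2] + B[2][2] = 0 + 6 = 6) = 4 (attained at k = 0)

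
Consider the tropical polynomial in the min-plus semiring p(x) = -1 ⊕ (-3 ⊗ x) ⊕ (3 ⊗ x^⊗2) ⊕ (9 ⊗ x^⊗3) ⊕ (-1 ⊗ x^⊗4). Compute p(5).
p(5) = -1

A tropical monomial a ⊗ x^⊗i evaluates to a + i · x. Evaluating each term at x = 5:
  Term 0 contributes -1 + 0 · 5 = -1
  Term 1 contributes -3 + 1 · 5 = 2
  Term 2 contributes 3 + 2 · 5 = 13
  Term 3 contributes 9 + 3 · 5 = 24
  Term 4 contributes -1 + 4 · 5 = 19
p(5) = ⊕ of these = min[-1, 2, 13, 24, 19] = -1.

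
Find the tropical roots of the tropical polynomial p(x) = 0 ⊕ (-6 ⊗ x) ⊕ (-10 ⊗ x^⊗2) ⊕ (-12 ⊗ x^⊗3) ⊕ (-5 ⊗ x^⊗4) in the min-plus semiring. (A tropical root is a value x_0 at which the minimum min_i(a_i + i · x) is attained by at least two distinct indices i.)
Roots: {-7, 2, 4, 6}

Each tropical root is a break point of the lower envelope of the lines y = a_i + i · x (there are 5 lines, with slopes 0, 1, ..., 4). Only the lines that attain the minimum somewhere contribute to roots; other lines are dominated. Here the surviving (envelope) indices are i = 4, i = 3, i = 2, i = 1, i = 0.
Intersections between consecutive envelope lines give the roots: for adjacent envelope indices i < j the intersection is x = (a_i − a_j) / (j − i). Reading off the sorted break points: {-7, 2, 4, 6}.
Verification: at each break x_0, at least two indices attain the minimum of min_i(a_i + i · x_0).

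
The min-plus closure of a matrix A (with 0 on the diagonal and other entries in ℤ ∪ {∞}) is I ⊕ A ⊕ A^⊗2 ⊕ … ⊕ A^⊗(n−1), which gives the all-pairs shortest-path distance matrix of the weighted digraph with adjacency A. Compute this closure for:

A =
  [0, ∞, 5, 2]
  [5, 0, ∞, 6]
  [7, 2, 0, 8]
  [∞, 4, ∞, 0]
Closure =
  [0, 6, 5, 2]
  [5, 0, 10, 6]
  [7, 2, 0, 8]
  [9, 4, 14, 0]

This is the Floyd-Warshall all-pairs shortest-path computation. For each intermediate vertex k = 0, 1, …, 3, update dist[i][j] ← min(dist[i][j], dist[i][k] + dist[k][j]). The final matrix gives, for each (i, j), the minimum total weight of any directed path from i to j (possibly empty when i = j).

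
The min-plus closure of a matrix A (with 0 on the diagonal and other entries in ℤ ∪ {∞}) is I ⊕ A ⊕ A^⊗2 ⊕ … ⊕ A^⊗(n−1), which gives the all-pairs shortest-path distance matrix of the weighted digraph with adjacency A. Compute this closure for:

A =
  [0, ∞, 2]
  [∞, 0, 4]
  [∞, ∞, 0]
Closure =
  [0, ∞, 2]
  [∞, 0, 4]
  [∞, ∞, 0]

This is the Floyd-Warshall all-pairs shortest-path computation. For each intermediate vertex k = 0, 1, …, 2, update dist[i][j] ← min(dist[i][j], dist[i][k] + dist[k][j]). The final matrix gives, for each (i, j), the minimum total weight of any directed path from i to j (possibly empty when i = j).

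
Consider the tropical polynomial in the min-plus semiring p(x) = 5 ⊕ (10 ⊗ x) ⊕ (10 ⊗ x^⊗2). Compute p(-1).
p(-1) = 5

A tropical monomial a ⊗ x^⊗i evaluates to a + i · x. Evaluating each term at x = -1:
  Term 0 contributes 5 + 0 · -1 = 5
  Term 1 contributes 10 + 1 · -1 = 9
  Term 2 contributes 10 + 2 · -1 = 8
p(-1) = ⊕ of these = min[5, 9, 8] = 5.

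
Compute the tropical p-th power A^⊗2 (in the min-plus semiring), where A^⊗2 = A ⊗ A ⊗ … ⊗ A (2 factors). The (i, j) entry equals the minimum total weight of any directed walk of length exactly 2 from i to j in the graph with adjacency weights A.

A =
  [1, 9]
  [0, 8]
A^⊗2 =
  [2, 10]
  [1, 9]

Each entry (A^⊗2)_ij equals the minimum over all length-2 walks i = v_0 → v_1 → … → v_2 = j of Σ_t A[v_t][v_{t+1}]. For example, for (i, j) = (0, 1) we minimise over 2 possible intermediate vertex sequences; the minimum is 10, attained along the walk 0 → 0 → 1.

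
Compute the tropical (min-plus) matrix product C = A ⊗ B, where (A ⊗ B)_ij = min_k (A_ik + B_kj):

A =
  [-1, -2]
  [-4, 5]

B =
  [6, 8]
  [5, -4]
A ⊗ B =
  [3, -6]
  [2, 1]

Apply the min-plus product entry-by-entry:
  C[0][0] = min over k of (A[0][0] + B[0][0] = -1 + 6 = 5, A[0][1] + B[1][0] = -2 + 5 = 3) = 3 (attained at k = 1)
  C[0][1] = min over k of (A[0][0] + B[0][1] = -1 + 8 = 7, A[0][1] + B[1][1] = -2 + -4 = -6) = -6 (attained at k = 1)
  C[1][0] = min over k of (A[1][0] + B[0][0] = -4 + 6 = 2, A[1][1] + B[1][0] = 5 + 5 = 10) = 2 (attained at k = 0)
  C[1][1] = min over k of (A[1][0] + B[0][1] = -4 + 8 = 4, A[1][1] + B[1][1] = 5 + -4 = 1) = 1 (attained at k = 1)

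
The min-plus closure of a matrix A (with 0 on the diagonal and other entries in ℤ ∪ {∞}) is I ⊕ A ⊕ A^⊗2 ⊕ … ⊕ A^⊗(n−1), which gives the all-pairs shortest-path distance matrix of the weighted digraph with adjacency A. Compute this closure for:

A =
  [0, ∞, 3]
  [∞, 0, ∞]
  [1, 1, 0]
Closure =
  [0, 4, 3]
  [∞, 0, ∞]
  [1, 1, 0]

This is the Floyd-Warshall all-pairs shortest-path computation. For each intermediate vertex k = 0, 1, …, 2, update dist[i][j] ← min(dist[i][j], dist[i][k] + dist[k][j]). The final matrix gives, for each (i, j), the minimum total weight of any directed path from i to j (possibly empty when i = j).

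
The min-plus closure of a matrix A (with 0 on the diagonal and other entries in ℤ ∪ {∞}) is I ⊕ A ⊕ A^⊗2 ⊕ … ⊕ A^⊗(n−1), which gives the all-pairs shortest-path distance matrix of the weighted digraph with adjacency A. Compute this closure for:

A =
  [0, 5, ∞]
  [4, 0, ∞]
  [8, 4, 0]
Closure =
  [0, 5, ∞]
  [4, 0, ∞]
  [8, 4, 0]

This is the Floyd-Warshall all-pairs shortest-path computation. For each intermediate vertex k = 0, 1, …, 2, update dist[i][j] ← min(dist[i][j], dist[i][k] + dist[k][j]). The final matrix gives, for each (i, j), the minimum total weight of any directed path from i to j (possibly empty when i = j).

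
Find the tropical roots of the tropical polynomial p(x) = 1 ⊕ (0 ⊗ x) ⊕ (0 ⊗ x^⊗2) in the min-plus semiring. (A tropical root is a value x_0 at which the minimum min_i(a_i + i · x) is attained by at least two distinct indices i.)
Roots: {0, 1}

Each tropical root is a break point of the lower envelope of the lines y = a_i + i · x (there are 3 lines, with slopes 0, 1, ..., 2). Only the lines that attain the minimum somewhere contribute to roots; other lines are dominated. Here the surviving (envelope) indices are i = 2, i = 1, i = 0.
Intersections between consecutive envelope lines give the roots: for adjacent envelope indices i < j the intersection is x = (a_i − a_j) / (j − i). Reading off the sorted break points: {0, 1}.
Verification: at each break x_0, at least two indices attain the minimum of min_i(a_i + i · x_0).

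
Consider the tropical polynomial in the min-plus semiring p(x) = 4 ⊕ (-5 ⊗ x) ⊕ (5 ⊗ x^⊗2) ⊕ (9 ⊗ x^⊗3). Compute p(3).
p(3) = -2

A tropical monomial a ⊗ x^⊗i evaluates to a + i · x. Evaluating each term at x = 3:
  Term 0 contributes 4 + 0 · 3 = 4
  Term 1 contributes -5 + 1 · 3 = -2
  Term 2 contributes 5 + 2 · 3 = 11
  Term 3 contributes 9 + 3 · 3 = 18
p(3) = ⊕ of these = min[4, -2, 11, 18] = -2.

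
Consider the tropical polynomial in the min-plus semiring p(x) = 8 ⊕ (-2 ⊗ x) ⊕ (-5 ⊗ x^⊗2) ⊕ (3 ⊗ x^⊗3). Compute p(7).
p(7) = 5

A tropical monomial a ⊗ x^⊗i evaluates to a + i · x. Evaluating each term at x = 7:
  Term 0 contributes 8 + 0 · 7 = 8
  Term 1 contributes -2 + 1 · 7 = 5
  Term 2 contributes -5 + 2 · 7 = 9
  Term 3 contributes 3 + 3 · 7 = 24
p(7) = ⊕ of these = min[8, 5, 9, 24] = 5.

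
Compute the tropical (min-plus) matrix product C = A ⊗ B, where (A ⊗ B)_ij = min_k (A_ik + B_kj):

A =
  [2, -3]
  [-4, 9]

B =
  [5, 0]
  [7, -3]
A ⊗ B =
  [4, -6]
  [1, -4]

Apply the min-plus product entry-by-entry:
  C[0][0] = min over k of (A[0][0] + B[0][0] = 2 + 5 = 7, A[0][1] + B[1][0] = -3 + 7 = 4) = 4 (attained at k = 1)
  C[0][1] = min over k of (A[0][0] + B[0][1] = 2 + 0 = 2, A[0][1] + B[1][1] = -3 + -3 = -6) = -6 (attained at k = 1)
  C[1][0] = min over k of (A[1][0] + B[0][0] = -4 + 5 = 1, A[1][1] + B[1][0] = 9 + 7 = 16) = 1 (attained at k = 0)
  C[1][1] = min over k of (A[1][0] + B[0][1] = -4 + 0 = -4, A[1][1] + B[1][1] = 9 + -3 = 6) = -4 (attained at k = 0)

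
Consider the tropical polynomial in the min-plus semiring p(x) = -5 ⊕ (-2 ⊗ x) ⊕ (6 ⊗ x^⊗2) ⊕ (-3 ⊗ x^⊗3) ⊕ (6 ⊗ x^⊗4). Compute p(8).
p(8) = -5

A tropical monomial a ⊗ x^⊗i evaluates to a + i · x. Evaluating each term at x = 8:
  Term 0 contributes -5 + 0 · 8 = -5
  Term 1 contributes -2 + 1 · 8 = 6
  Term 2 contributes 6 + 2 · 8 = 22
  Term 3 contributes -3 + 3 · 8 = 21
  Term 4 contributes 6 + 4 · 8 = 38
p(8) = ⊕ of these = min[-5, 6, 22, 21, 38] = -5.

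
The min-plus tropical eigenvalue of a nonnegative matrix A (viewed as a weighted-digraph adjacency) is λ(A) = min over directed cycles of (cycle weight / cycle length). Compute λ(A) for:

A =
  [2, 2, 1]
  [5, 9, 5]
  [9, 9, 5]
λ(A) = 2

Enumerate directed cycles and compute their means (weight / length). Sample:
  cycle 0 → 0: weight = 2, length = 1, mean = 2/1 ≈ 2.000
  cycle 1 → 1: weight = 9, length = 1, mean = 9/1 ≈ 9.000
  cycle 2 → 2: weight = 5, length = 1, mean = 5/1 ≈ 5.000
  cycle 0 → 1 → 0: weight = 7, length = 2, mean = 7/2 ≈ 3.500
  cycle 0 → 2 → 0: weight = 10, length = 2, mean = 10/2 ≈ 5.000
  cycle 1 → 0 → 1: weight = 7, length = 2, mean = 7/2 ≈ 3.500
Minimum mean = 2.000, attained e.g. along the cycle 0 → 0 with weight 2 and length 1. So λ(A) = 2/1 = 2.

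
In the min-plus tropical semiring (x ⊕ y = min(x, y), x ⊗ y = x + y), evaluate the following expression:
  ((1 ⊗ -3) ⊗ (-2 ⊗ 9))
((1 ⊗ -3) ⊗ (-2 ⊗ 9)) = 5

Expand innermost to outermost. Recall ⊕ takes the minimum of its arguments and ⊗ takes their sum. Working out the expression ((1 ⊗ -3) ⊗ (-2 ⊗ 9)) gives 5.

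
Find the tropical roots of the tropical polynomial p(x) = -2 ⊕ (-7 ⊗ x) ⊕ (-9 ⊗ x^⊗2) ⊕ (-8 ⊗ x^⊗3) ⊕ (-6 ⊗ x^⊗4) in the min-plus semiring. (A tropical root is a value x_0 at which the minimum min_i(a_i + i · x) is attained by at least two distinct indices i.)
Roots: {-2, -1, 2, 5}

Each tropical root is a break point of the lower envelope of the lines y = a_i + i · x (there are 5 lines, with slopes 0, 1, ..., 4). Only the lines that attain the minimum somewhere contribute to roots; other lines are dominated. Here the surviving (envelope) indices are i = 4, i = 3, i = 2, i = 1, i = 0.
Intersections between consecutive envelope lines give the roots: for adjacent envelope indices i < j the intersection is x = (a_i − a_j) / (j − i). Reading off the sorted break points: {-2, -1, 2, 5}.
Verification: at each break x_0, at least two indices attain the minimum of min_i(a_i + i · x_0).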